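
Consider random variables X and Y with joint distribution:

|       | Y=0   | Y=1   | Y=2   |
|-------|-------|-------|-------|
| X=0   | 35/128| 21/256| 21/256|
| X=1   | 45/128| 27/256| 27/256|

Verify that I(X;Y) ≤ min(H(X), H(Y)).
Marginal P(X) (row sums):
  P(X=0) = 35/128 + 21/256 + 21/256 = 7/16
  P(X=1) = 45/128 + 27/256 + 27/256 = 9/16
Marginal P(Y) (column sums):
  P(Y=0) = 35/128 + 45/128 = 5/8
  P(Y=1) = 21/256 + 27/256 = 3/16
  P(Y=2) = 21/256 + 27/256 = 3/16

H(X) = -[(7/16)·log₂(7/16) + (9/16)·log₂(9/16)]
  = 0.5218 + 0.4669
  = 0.9887 bits
H(Y) = -[(5/8)·log₂(5/8) + (3/16)·log₂(3/16) + (3/16)·log₂(3/16)]
  = 0.4238 + 0.4528 + 0.4528
  = 1.3294 bits
H(X,Y) = -[(35/128)·log₂(35/128) + (21/256)·log₂(21/256) + (21/256)·log₂(21/256) + (45/128)·log₂(45/128) + (27/256)·log₂(27/256) + (27/256)·log₂(27/256)]
  = 0.5115 + 0.2959 + 0.2959 + 0.5302 + 0.3423 + 0.3423
  = 2.3181 bits

I(X;Y) = H(X) + H(Y) - H(X,Y)
  = 0.9887 + 1.3294 - 2.3181
  = 0.0000 bits

min(H(X), H(Y)) = min(0.9887, 1.3294) = 0.9887 bits
Since 0.0000 ≤ 0.9887, the bound is satisfied ✓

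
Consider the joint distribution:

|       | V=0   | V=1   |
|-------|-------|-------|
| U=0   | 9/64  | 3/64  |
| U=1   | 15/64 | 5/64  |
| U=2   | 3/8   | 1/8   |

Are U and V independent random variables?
Marginal P(U) (row sums):
  P(U=0) = 9/64 + 3/64 = 3/16
  P(U=1) = 15/64 + 5/64 = 5/16
  P(U=2) = 3/8 + 1/8 = 1/2
Marginal P(V) (column sums):
  P(V=0) = 9/64 + 15/64 + 3/8 = 3/4
  P(V=1) = 3/64 + 5/64 + 1/8 = 1/4

U and V are independent iff P(U=i,V=j) = P(U=i)·P(V=j) for every cell.
  P(U=0)·P(V=0) = 3/16 × 3/4 = 9/64 = P(U=0,V=0) ✓
  P(U=0)·P(V=1) = 3/16 × 1/4 = 3/64 = P(U=0,V=1) ✓
  P(U=1)·P(V=0) = 5/16 × 3/4 = 15/64 = P(U=1,V=0) ✓
  P(U=1)·P(V=1) = 5/16 × 1/4 = 5/64 = P(U=1,V=1) ✓
  P(U=2)·P(V=0) = 1/2 × 3/4 = 3/8 = P(U=2,V=0) ✓
  P(U=2)·P(V=1) = 1/2 × 1/4 = 1/8 = P(U=2,V=1) ✓

Yes, U and V are independent: every cell factors, so I(U;V) = 0 bits.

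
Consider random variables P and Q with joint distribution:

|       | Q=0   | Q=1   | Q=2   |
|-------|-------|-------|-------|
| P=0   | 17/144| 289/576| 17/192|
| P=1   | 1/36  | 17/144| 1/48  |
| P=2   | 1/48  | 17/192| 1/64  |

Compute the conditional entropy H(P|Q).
Marginal P(Q) (column sums):
  P(Q=0) = 17/144 + 1/36 + 1/48 = 1/6
  P(Q=1) = 289/576 + 17/144 + 17/192 = 17/24
  P(Q=2) = 17/192 + 1/48 + 1/64 = 1/8

H(P|Q) = -Σ P(P,Q)·log₂ P(P|Q), where P(P|Q) = P(P,Q) / P(Q)
  (P=0,Q=0): P(P|Q) = (17/144)/(1/6) = 17/24;  -(17/144)·log₂(17/24) = 0.0587
  (P=0,Q=1): P(P|Q) = (289/576)/(17/24) = 17/24;  -(289/576)·log₂(17/24) = 0.2496
  (P=0,Q=2): P(P|Q) = (17/192)/(1/8) = 17/24;  -(17/192)·log₂(17/24) = 0.0440
  (P=1,Q=0): P(P|Q) = (1/36)/(1/6) = 1/6;  -(1/36)·log₂(1/6) = 0.0718
  (P=1,Q=1): P(P|Q) = (17/144)/(17/24) = 1/6;  -(17/144)·log₂(1/6) = 0.3052
  (P=1,Q=2): P(P|Q) = (1/48)/(1/8) = 1/6;  -(1/48)·log₂(1/6) = 0.0539
  (P=2,Q=0): P(P|Q) = (1/48)/(1/6) = 1/8;  -(1/48)·log₂(1/8) = 0.0625
  (P=2,Q=1): P(P|Q) = (17/192)/(17/24) = 1/8;  -(17/192)·log₂(1/8) = 0.2656
  (P=2,Q=2): P(P|Q) = (1/64)/(1/8) = 1/8;  -(1/64)·log₂(1/8) = 0.0469
H(P|Q) = 0.0587 + 0.2496 + 0.0440 + 0.0718 + 0.3052 + 0.0539 + 0.0625 + 0.2656 + 0.0469
  = 1.1582 bits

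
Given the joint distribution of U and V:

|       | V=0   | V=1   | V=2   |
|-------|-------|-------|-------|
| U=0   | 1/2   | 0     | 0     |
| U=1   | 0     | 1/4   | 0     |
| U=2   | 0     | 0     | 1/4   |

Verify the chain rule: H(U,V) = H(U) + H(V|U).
Left side:
H(U,V) = -[(1/2)·log₂(1/2) + (1/4)·log₂(1/4) + (1/4)·log₂(1/4)]
  = 0.5000 + 0.5000 + 0.5000
  = 1.5000 bits

Right side:
Marginal P(U) (row sums):
  P(U=0) = 1/2 + 0 + 0 = 1/2
  P(U=1) = 0 + 1/4 + 0 = 1/4
  P(U=2) = 0 + 0 + 1/4 = 1/4
H(U) = -[(1/2)·log₂(1/2) + (1/4)·log₂(1/4) + (1/4)·log₂(1/4)]
  = 0.5000 + 0.5000 + 0.5000
  = 1.5000 bits
H(V|U) = -Σ P(U,V)·log₂ P(V|U), where P(V|U) = P(U,V) / P(U)
  (cells with P(U,V) = 0 contribute 0)
  (U=0,V=0): P(V|U) = (1/2)/(1/2) = 1;  -(1/2)·log₂(1) = 0.0000
  (U=1,V=1): P(V|U) = (1/4)/(1/4) = 1;  -(1/4)·log₂(1) = 0.0000
  (U=2,V=2): P(V|U) = (1/4)/(1/4) = 1;  -(1/4)·log₂(1) = 0.0000
H(V|U) = 0.0000 + 0.0000 + 0.0000
  = 0.0000 bits
H(U) + H(V|U) = 1.5000 + 0.0000 = 1.5000 bits

Both sides equal 1.5000 bits, so the chain rule holds ✓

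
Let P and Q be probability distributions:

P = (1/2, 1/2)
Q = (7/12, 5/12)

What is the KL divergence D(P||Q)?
D(P||Q) = Σ P(i) log₂(P(i)/Q(i))
  i=0: (1/2) × log₂((1/2)/(7/12)) = (1/2) × log₂(6/7) = -0.1112
  i=1: (1/2) × log₂((1/2)/(5/12)) = (1/2) × log₂(6/5) = 0.1315
D(P||Q) = -0.1112 + 0.1315
  = 0.0203 bits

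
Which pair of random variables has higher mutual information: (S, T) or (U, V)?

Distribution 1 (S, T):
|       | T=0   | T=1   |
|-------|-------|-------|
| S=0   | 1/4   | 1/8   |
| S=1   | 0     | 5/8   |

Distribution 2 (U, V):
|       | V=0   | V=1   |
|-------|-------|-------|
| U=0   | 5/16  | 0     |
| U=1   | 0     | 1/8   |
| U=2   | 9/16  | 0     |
Distribution 1 (S, T):
Marginal P(S) (row sums):
  P(S=0) = 1/4 + 1/8 = 3/8
  P(S=1) = 0 + 5/8 = 5/8
Marginal P(T) (column sums):
  P(T=0) = 1/4 + 0 = 1/4
  P(T=1) = 1/8 + 5/8 = 3/4

H(S) = -[(3/8)·log₂(3/8) + (5/8)·log₂(5/8)]
  = 0.5306 + 0.4238
  = 0.9544 bits
H(T) = -[(1/4)·log₂(1/4) + (3/4)·log₂(3/4)]
  = 0.5000 + 0.3113
  = 0.8113 bits
H(S,T) = -[(1/4)·log₂(1/4) + (1/8)·log₂(1/8) + (5/8)·log₂(5/8)]
  = 0.5000 + 0.3750 + 0.4238
  = 1.2988 bits

I(S;T) = H(S) + H(T) - H(S,T)
  = 0.9544 + 0.8113 - 1.2988
  = 0.4669 bits

Distribution 2 (U, V):
Marginal P(U) (row sums):
  P(U=0) = 5/16 + 0 = 5/16
  P(U=1) = 0 + 1/8 = 1/8
  P(U=2) = 9/16 + 0 = 9/16
Marginal P(V) (column sums):
  P(V=0) = 5/16 + 0 + 9/16 = 7/8
  P(V=1) = 0 + 1/8 + 0 = 1/8

H(U) = -[(5/16)·log₂(5/16) + (1/8)·log₂(1/8) + (9/16)·log₂(9/16)]
  = 0.5244 + 0.3750 + 0.4669
  = 1.3663 bits
H(V) = -[(7/8)·log₂(7/8) + (1/8)·log₂(1/8)]
  = 0.1686 + 0.3750
  = 0.5436 bits
H(U,V) = -[(5/16)·log₂(5/16) + (1/8)·log₂(1/8) + (9/16)·log₂(9/16)]
  = 0.5244 + 0.3750 + 0.4669
  = 1.3663 bits

I(U;V) = H(U) + H(V) - H(U,V)
  = 1.3663 + 0.5436 - 1.3663
  = 0.5436 bits

I(U;V) = 0.5436 bits > I(S;T) = 0.4669 bits, so (U, V) has the higher mutual information (stronger dependence).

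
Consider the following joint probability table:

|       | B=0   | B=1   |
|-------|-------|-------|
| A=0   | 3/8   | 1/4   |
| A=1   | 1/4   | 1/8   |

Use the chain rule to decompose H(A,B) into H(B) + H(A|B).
By the chain rule: H(A,B) = H(B) + H(A|B)

Marginal P(B) (column sums):
  P(B=0) = 3/8 + 1/4 = 5/8
  P(B=1) = 1/4 + 1/8 = 3/8
H(B) = -[(5/8)·log₂(5/8) + (3/8)·log₂(3/8)]
  = 0.4238 + 0.5306
  = 0.9544 bits
H(A|B) = -Σ P(A,B)·log₂ P(A|B), where P(A|B) = P(A,B) / P(B)
  (A=0,B=0): P(A|B) = (3/8)/(5/8) = 3/5;  -(3/8)·log₂(3/5) = 0.2764
  (A=0,B=1): P(A|B) = (1/4)/(3/8) = 2/3;  -(1/4)·log₂(2/3) = 0.1462
  (A=1,B=0): P(A|B) = (1/4)/(5/8) = 2/5;  -(1/4)·log₂(2/5) = 0.3305
  (A=1,B=1): P(A|B) = (1/8)/(3/8) = 1/3;  -(1/8)·log₂(1/3) = 0.1981
H(A|B) = 0.2764 + 0.1462 + 0.3305 + 0.1981
  = 0.9512 bits

H(A,B) = H(B) + H(A|B) = 0.9544 + 0.9512 = 1.9056 bits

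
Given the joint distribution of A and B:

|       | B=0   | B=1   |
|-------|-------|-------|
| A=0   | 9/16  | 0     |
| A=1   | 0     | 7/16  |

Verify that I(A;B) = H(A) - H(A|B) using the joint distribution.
Left side, from I(A;B) = H(A) + H(B) - H(A,B):
Marginal P(A) (row sums):
  P(A=0) = 9/16 + 0 = 9/16
  P(A=1) = 0 + 7/16 = 7/16
Marginal P(B) (column sums):
  P(B=0) = 9/16 + 0 = 9/16
  P(B=1) = 0 + 7/16 = 7/16

H(A) = -[(9/16)·log₂(9/16) + (7/16)·log₂(7/16)]
  = 0.4669 + 0.5218
  = 0.9887 bits
H(B) = -[(9/16)·log₂(9/16) + (7/16)·log₂(7/16)]
  = 0.4669 + 0.5218
  = 0.9887 bits
H(A,B) = -[(9/16)·log₂(9/16) + (7/16)·log₂(7/16)]
  = 0.4669 + 0.5218
  = 0.9887 bits

I(A;B) = H(A) + H(B) - H(A,B)
  = 0.9887 + 0.9887 - 0.9887
  = 0.9887 bits

Right side, with H(A|B) computed directly from the conditional probabilities:
H(A|B) = -Σ P(A,B)·log₂ P(A|B), where P(A|B) = P(A,B) / P(B)
  (cells with P(A,B) = 0 contribute 0)
  (A=0,B=0): P(A|B) = (9/16)/(9/16) = 1;  -(9/16)·log₂(1) = 0.0000
  (A=1,B=1): P(A|B) = (7/16)/(7/16) = 1;  -(7/16)·log₂(1) = 0.0000
H(A|B) = 0.0000 + 0.0000
  = 0.0000 bits
H(A) - H(A|B) = 0.9887 - 0.0000 = 0.9887 bits

Both sides equal 0.9887 bits, so I(A;B) = H(A) - H(A|B) ✓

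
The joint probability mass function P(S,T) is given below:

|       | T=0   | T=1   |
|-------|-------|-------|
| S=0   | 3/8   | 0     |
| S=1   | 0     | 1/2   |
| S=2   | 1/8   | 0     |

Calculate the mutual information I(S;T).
Marginal P(S) (row sums):
  P(S=0) = 3/8 + 0 = 3/8
  P(S=1) = 0 + 1/2 = 1/2
  P(S=2) = 1/8 + 0 = 1/8
Marginal P(T) (column sums):
  P(T=0) = 3/8 + 0 + 1/8 = 1/2
  P(T=1) = 0 + 1/2 + 0 = 1/2

H(S) = -[(3/8)·log₂(3/8) + (1/2)·log₂(1/2) + (1/8)·log₂(1/8)]
  = 0.5306 + 0.5000 + 0.3750
  = 1.4056 bits
H(T) = -[(1/2)·log₂(1/2) + (1/2)·log₂(1/2)]
  = 0.5000 + 0.5000
  = 1.0000 bits
H(S,T) = -[(3/8)·log₂(3/8) + (1/2)·log₂(1/2) + (1/8)·log₂(1/8)]
  = 0.5306 + 0.5000 + 0.3750
  = 1.4056 bits

I(S;T) = H(S) + H(T) - H(S,T)
  = 1.4056 + 1.0000 - 1.4056
  = 1.0000 bits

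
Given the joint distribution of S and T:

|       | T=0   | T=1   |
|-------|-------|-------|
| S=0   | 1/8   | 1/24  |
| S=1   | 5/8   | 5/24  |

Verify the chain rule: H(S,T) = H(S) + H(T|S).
Left side:
H(S,T) = -[(1/8)·log₂(1/8) + (1/24)·log₂(1/24) + (5/8)·log₂(5/8) + (5/24)·log₂(5/24)]
  = 0.3750 + 0.1910 + 0.4238 + 0.4715
  = 1.4613 bits

Right side:
Marginal P(S) (row sums):
  P(S=0) = 1/8 + 1/24 = 1/6
  P(S=1) = 5/8 + 5/24 = 5/6
H(S) = -[(1/6)·log₂(1/6) + (5/6)·log₂(5/6)]
  = 0.4308 + 0.2192
  = 0.6500 bits
H(T|S) = -Σ P(S,T)·log₂ P(T|S), where P(T|S) = P(S,T) / P(S)
  (S=0,T=0): P(T|S) = (1/8)/(1/6) = 3/4;  -(1/8)·log₂(3/4) = 0.0519
  (S=0,T=1): P(T|S) = (1/24)/(1/6) = 1/4;  -(1/24)·log₂(1/4) = 0.0833
  (S=1,T=0): P(T|S) = (5/8)/(5/6) = 3/4;  -(5/8)·log₂(3/4) = 0.2594
  (S=1,T=1): P(T|S) = (5/24)/(5/6) = 1/4;  -(5/24)·log₂(1/4) = 0.4167
H(T|S) = 0.0519 + 0.0833 + 0.2594 + 0.4167
  = 0.8113 bits
H(S) + H(T|S) = 0.6500 + 0.8113 = 1.4613 bits

Both sides equal 1.4613 bits, so the chain rule holds ✓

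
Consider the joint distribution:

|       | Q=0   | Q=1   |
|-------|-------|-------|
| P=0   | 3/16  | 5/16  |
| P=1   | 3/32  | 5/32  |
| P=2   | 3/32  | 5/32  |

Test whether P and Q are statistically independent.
Marginal P(P) (row sums):
  P(P=0) = 3/16 + 5/16 = 1/2
  P(P=1) = 3/32 + 5/32 = 1/4
  P(P=2) = 3/32 + 5/32 = 1/4
Marginal P(Q) (column sums):
  P(Q=0) = 3/16 + 3/32 + 3/32 = 3/8
  P(Q=1) = 5/16 + 5/32 + 5/32 = 5/8

P and Q are independent iff P(P=i,Q=j) = P(P=i)·P(Q=j) for every cell.
  P(P=0)·P(Q=0) = 1/2 × 3/8 = 3/16 = P(P=0,Q=0) ✓
  P(P=0)·P(Q=1) = 1/2 × 5/8 = 5/16 = P(P=0,Q=1) ✓
  P(P=1)·P(Q=0) = 1/4 × 3/8 = 3/32 = P(P=1,Q=0) ✓
  P(P=1)·P(Q=1) = 1/4 × 5/8 = 5/32 = P(P=1,Q=1) ✓
  P(P=2)·P(Q=0) = 1/4 × 3/8 = 3/32 = P(P=2,Q=0) ✓
  P(P=2)·P(Q=1) = 1/4 × 5/8 = 5/32 = P(P=2,Q=1) ✓

Yes, P and Q are independent: every cell factors, so I(P;Q) = 0 bits.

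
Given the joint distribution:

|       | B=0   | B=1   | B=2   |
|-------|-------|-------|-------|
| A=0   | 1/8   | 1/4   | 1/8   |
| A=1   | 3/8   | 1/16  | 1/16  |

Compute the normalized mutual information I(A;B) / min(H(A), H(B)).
Marginal P(A) (row sums):
  P(A=0) = 1/8 + 1/4 + 1/8 = 1/2
  P(A=1) = 3/8 + 1/16 + 1/16 = 1/2
Marginal P(B) (column sums):
  P(B=0) = 1/8 + 3/8 = 1/2
  P(B=1) = 1/4 + 1/16 = 5/16
  P(B=2) = 1/8 + 1/16 = 3/16

H(A) = -[(1/2)·log₂(1/2) + (1/2)·log₂(1/2)]
  = 0.5000 + 0.5000
  = 1.0000 bits
H(B) = -[(1/2)·log₂(1/2) + (5/16)·log₂(5/16) + (3/16)·log₂(3/16)]
  = 0.5000 + 0.5244 + 0.4528
  = 1.4772 bits
H(A,B) = -[(1/8)·log₂(1/8) + (1/4)·log₂(1/4) + (1/8)·log₂(1/8) + (3/8)·log₂(3/8) + (1/16)·log₂(1/16) + (1/16)·log₂(1/16)]
  = 0.3750 + 0.5000 + 0.3750 + 0.5306 + 0.2500 + 0.2500
  = 2.2806 bits

I(A;B) = H(A) + H(B) - H(A,B)
  = 1.0000 + 1.4772 - 2.2806
  = 0.1966 bits

min(H(A), H(B)) = min(1.0000, 1.4772) = 1.0000 bits
Normalized MI = 0.1966 / 1.0000 = 0.1966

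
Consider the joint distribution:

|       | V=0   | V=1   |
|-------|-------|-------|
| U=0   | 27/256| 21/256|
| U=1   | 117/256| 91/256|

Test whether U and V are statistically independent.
Marginal P(U) (row sums):
  P(U=0) = 27/256 + 21/256 = 3/16
  P(U=1) = 117/256 + 91/256 = 13/16
Marginal P(V) (column sums):
  P(V=0) = 27/256 + 117/256 = 9/16
  P(V=1) = 21/256 + 91/256 = 7/16

U and V are independent iff P(U=i,V=j) = P(U=i)·P(V=j) for every cell.
  P(U=0)·P(V=0) = 3/16 × 9/16 = 27/256 = P(U=0,V=0) ✓
  P(U=0)·P(V=1) = 3/16 × 7/16 = 21/256 = P(U=0,V=1) ✓
  P(U=1)·P(V=0) = 13/16 × 9/16 = 117/256 = P(U=1,V=0) ✓
  P(U=1)·P(V=1) = 13/16 × 7/16 = 91/256 = P(U=1,V=1) ✓

Yes, U and V are independent: every cell factors, so I(U;V) = 0 bits.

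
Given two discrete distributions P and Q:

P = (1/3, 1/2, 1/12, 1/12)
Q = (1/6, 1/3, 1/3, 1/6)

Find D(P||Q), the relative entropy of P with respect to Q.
D(P||Q) = Σ P(i) log₂(P(i)/Q(i))
  i=0: (1/3) × log₂((1/3)/(1/6)) = (1/3) × log₂(2) = 0.3333
  i=1: (1/2) × log₂((1/2)/(1/3)) = (1/2) × log₂(3/2) = 0.2925
  i=2: (1/12) × log₂((1/12)/(1/3)) = (1/12) × log₂(1/4) = -0.1667
  i=3: (1/12) × log₂((1/12)/(1/6)) = (1/12) × log₂(1/2) = -0.0833
D(P||Q) = 0.3333 + 0.2925 - 0.1667 - 0.0833
  = 0.3758 bits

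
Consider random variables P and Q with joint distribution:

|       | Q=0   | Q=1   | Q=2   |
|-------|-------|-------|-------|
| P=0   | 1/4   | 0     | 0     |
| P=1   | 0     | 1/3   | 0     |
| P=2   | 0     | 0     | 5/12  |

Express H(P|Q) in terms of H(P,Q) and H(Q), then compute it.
H(P|Q) = H(P,Q) - H(Q)

Marginal P(Q) (column sums):
  P(Q=0) = 1/4 + 0 + 0 = 1/4
  P(Q=1) = 0 + 1/3 + 0 = 1/3
  P(Q=2) = 0 + 0 + 5/12 = 5/12

H(P,Q) = -[(1/4)·log₂(1/4) + (1/3)·log₂(1/3) + (5/12)·log₂(5/12)]
  = 0.5000 + 0.5283 + 0.5263
  = 1.5546 bits
H(Q) = -[(1/4)·log₂(1/4) + (1/3)·log₂(1/3) + (5/12)·log₂(5/12)]
  = 0.5000 + 0.5283 + 0.5263
  = 1.5546 bits

H(P|Q) = 1.5546 - 1.5546 = 0.0000 bits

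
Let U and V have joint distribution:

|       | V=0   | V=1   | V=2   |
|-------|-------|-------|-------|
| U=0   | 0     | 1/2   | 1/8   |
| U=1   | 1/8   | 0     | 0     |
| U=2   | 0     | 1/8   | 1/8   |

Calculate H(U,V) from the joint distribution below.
H(U,V) = -Σ P(U,V) log₂ P(U,V), summed over the non-zero cells:
H(U,V) = -[(1/2)·log₂(1/2) + (1/8)·log₂(1/8) + (1/8)·log₂(1/8) + (1/8)·log₂(1/8) + (1/8)·log₂(1/8)]
  = 0.5000 + 0.3750 + 0.3750 + 0.3750 + 0.3750
  = 2.0000 bits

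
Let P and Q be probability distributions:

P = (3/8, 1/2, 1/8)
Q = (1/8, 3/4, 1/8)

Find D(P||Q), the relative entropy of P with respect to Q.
D(P||Q) = Σ P(i) log₂(P(i)/Q(i))
  i=0: (3/8) × log₂((3/8)/(1/8)) = (3/8) × log₂(3) = 0.5944
  i=1: (1/2) × log₂((1/2)/(3/4)) = (1/2) × log₂(2/3) = -0.2925
  i=2: (1/8) × log₂((1/8)/(1/8)) = (1/8) × log₂(1) = 0.0000
D(P||Q) = 0.5944 - 0.2925 + 0.0000
  = 0.3019 bits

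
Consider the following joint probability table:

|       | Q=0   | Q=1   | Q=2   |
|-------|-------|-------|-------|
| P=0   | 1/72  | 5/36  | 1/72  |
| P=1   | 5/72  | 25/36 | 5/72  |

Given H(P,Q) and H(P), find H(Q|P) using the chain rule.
From the chain rule: H(P,Q) = H(P) + H(Q|P)
Therefore: H(Q|P) = H(P,Q) - H(P)

H(P,Q) = -[(1/72)·log₂(1/72) + (5/36)·log₂(5/36) + (1/72)·log₂(1/72) + (5/72)·log₂(5/72) + (25/36)·log₂(25/36) + (5/72)·log₂(5/72)]
  = 0.0857 + 0.3956 + 0.0857 + 0.2672 + 0.3653 + 0.2672
  = 1.4667 bits
Marginal P(P) (row sums):
  P(P=0) = 1/72 + 5/36 + 1/72 = 1/6
  P(P=1) = 5/72 + 25/36 + 5/72 = 5/6
H(P) = -[(1/6)·log₂(1/6) + (5/6)·log₂(5/6)]
  = 0.4308 + 0.2192
  = 0.6500 bits

H(Q|P) = 1.4667 - 0.6500 = 0.8167 bits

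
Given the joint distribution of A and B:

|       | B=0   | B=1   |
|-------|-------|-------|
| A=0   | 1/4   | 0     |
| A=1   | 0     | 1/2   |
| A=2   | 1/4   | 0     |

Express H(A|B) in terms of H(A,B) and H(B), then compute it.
H(A|B) = H(A,B) - H(B)

Marginal P(B) (column sums):
  P(B=0) = 1/4 + 0 + 1/4 = 1/2
  P(B=1) = 0 + 1/2 + 0 = 1/2

H(A,B) = -[(1/4)·log₂(1/4) + (1/2)·log₂(1/2) + (1/4)·log₂(1/4)]
  = 0.5000 + 0.5000 + 0.5000
  = 1.5000 bits
H(B) = -[(1/2)·log₂(1/2) + (1/2)·log₂(1/2)]
  = 0.5000 + 0.5000
  = 1.0000 bits

H(A|B) = 1.5000 - 1.0000 = 0.5000 bits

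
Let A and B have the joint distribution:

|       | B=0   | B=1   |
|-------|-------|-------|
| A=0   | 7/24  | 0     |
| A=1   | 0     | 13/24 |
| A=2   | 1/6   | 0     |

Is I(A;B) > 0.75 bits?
Marginal P(A) (row sums):
  P(A=0) = 7/24 + 0 = 7/24
  P(A=1) = 0 + 13/24 = 13/24
  P(A=2) = 1/6 + 0 = 1/6
Marginal P(B) (column sums):
  P(B=0) = 7/24 + 0 + 1/6 = 11/24
  P(B=1) = 0 + 13/24 + 0 = 13/24

H(A) = -[(7/24)·log₂(7/24) + (13/24)·log₂(13/24) + (1/6)·log₂(1/6)]
  = 0.5185 + 0.4791 + 0.4308
  = 1.4284 bits
H(B) = -[(11/24)·log₂(11/24) + (13/24)·log₂(13/24)]
  = 0.5159 + 0.4791
  = 0.9950 bits
H(A,B) = -[(7/24)·log₂(7/24) + (13/24)·log₂(13/24) + (1/6)·log₂(1/6)]
  = 0.5185 + 0.4791 + 0.4308
  = 1.4284 bits

I(A;B) = H(A) + H(B) - H(A,B)
  = 1.4284 + 0.9950 - 1.4284
  = 0.9950 bits

Yes. I(A;B) = 0.9950 bits, which is > 0.75 bits.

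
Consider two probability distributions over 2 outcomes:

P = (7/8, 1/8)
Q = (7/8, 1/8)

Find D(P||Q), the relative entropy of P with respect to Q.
D(P||Q) = Σ P(i) log₂(P(i)/Q(i))
  i=0: (7/8) × log₂((7/8)/(7/8)) = (7/8) × log₂(1) = 0.0000
  i=1: (1/8) × log₂((1/8)/(1/8)) = (1/8) × log₂(1) = 0.0000
D(P||Q) = 0.0000 + 0.0000
  = 0.0000 bits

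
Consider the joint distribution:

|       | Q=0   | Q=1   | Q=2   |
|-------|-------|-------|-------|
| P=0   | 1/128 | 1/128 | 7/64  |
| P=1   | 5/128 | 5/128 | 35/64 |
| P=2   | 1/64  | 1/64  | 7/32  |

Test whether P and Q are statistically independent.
Marginal P(P) (row sums):
  P(P=0) = 1/128 + 1/128 + 7/64 = 1/8
  P(P=1) = 5/128 + 5/128 + 35/64 = 5/8
  P(P=2) = 1/64 + 1/64 + 7/32 = 1/4
Marginal P(Q) (column sums):
  P(Q=0) = 1/128 + 5/128 + 1/64 = 1/16
  P(Q=1) = 1/128 + 5/128 + 1/64 = 1/16
  P(Q=2) = 7/64 + 35/64 + 7/32 = 7/8

P and Q are independent iff P(P=i,Q=j) = P(P=i)·P(Q=j) for every cell.
  P(P=0)·P(Q=0) = 1/8 × 1/16 = 1/128 = P(P=0,Q=0) ✓
  P(P=0)·P(Q=1) = 1/8 × 1/16 = 1/128 = P(P=0,Q=1) ✓
  P(P=0)·P(Q=2) = 1/8 × 7/8 = 7/64 = P(P=0,Q=2) ✓
  P(P=1)·P(Q=0) = 5/8 × 1/16 = 5/128 = P(P=1,Q=0) ✓
  P(P=1)·P(Q=1) = 5/8 × 1/16 = 5/128 = P(P=1,Q=1) ✓
  P(P=1)·P(Q=2) = 5/8 × 7/8 = 35/64 = P(P=1,Q=2) ✓
  P(P=2)·P(Q=0) = 1/4 × 1/16 = 1/64 = P(P=2,Q=0) ✓
  P(P=2)·P(Q=1) = 1/4 × 1/16 = 1/64 = P(P=2,Q=1) ✓
  P(P=2)·P(Q=2) = 1/4 × 7/8 = 7/32 = P(P=2,Q=2) ✓

Yes, P and Q are independent: every cell factors, so I(P;Q) = 0 bits.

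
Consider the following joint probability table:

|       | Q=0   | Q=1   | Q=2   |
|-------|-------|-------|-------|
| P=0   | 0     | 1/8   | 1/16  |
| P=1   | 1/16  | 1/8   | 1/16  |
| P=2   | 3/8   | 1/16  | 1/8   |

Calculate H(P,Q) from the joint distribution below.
H(P,Q) = -Σ P(P,Q) log₂ P(P,Q), summed over the non-zero cells:
H(P,Q) = -[(1/8)·log₂(1/8) + (1/16)·log₂(1/16) + (1/16)·log₂(1/16) + (1/8)·log₂(1/8) + (1/16)·log₂(1/16) + (3/8)·log₂(3/8) + (1/16)·log₂(1/16) + (1/8)·log₂(1/8)]
  = 0.3750 + 0.2500 + 0.2500 + 0.3750 + 0.2500 + 0.5306 + 0.2500 + 0.3750
  = 2.6556 bits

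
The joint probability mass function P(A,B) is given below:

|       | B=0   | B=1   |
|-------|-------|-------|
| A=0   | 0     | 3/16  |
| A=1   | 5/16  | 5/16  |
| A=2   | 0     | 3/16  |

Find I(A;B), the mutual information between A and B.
Marginal P(A) (row sums):
  P(A=0) = 0 + 3/16 = 3/16
  P(A=1) = 5/16 + 5/16 = 5/8
  P(A=2) = 0 + 3/16 = 3/16
Marginal P(B) (column sums):
  P(B=0) = 0 + 5/16 + 0 = 5/16
  P(B=1) = 3/16 + 5/16 + 3/16 = 11/16

H(A) = -[(3/16)·log₂(3/16) + (5/8)·log₂(5/8) + (3/16)·log₂(3/16)]
  = 0.4528 + 0.4238 + 0.4528
  = 1.3294 bits
H(B) = -[(5/16)·log₂(5/16) + (11/16)·log₂(11/16)]
  = 0.5244 + 0.3716
  = 0.8960 bits
H(A,B) = -[(3/16)·log₂(3/16) + (5/16)·log₂(5/16) + (5/16)·log₂(5/16) + (3/16)·log₂(3/16)]
  = 0.4528 + 0.5244 + 0.5244 + 0.4528
  = 1.9544 bits

I(A;B) = H(A) + H(B) - H(A,B)
  = 1.3294 + 0.8960 - 1.9544
  = 0.2710 bits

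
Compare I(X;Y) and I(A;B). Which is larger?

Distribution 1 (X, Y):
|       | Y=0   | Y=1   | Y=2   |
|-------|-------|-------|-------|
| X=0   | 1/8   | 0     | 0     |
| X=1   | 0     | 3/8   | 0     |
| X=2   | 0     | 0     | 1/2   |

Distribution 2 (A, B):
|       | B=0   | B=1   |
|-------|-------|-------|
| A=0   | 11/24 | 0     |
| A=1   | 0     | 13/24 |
Distribution 1 (X, Y):
Marginal P(X) (row sums):
  P(X=0) = 1/8 + 0 + 0 = 1/8
  P(X=1) = 0 + 3/8 + 0 = 3/8
  P(X=2) = 0 + 0 + 1/2 = 1/2
Marginal P(Y) (column sums):
  P(Y=0) = 1/8 + 0 + 0 = 1/8
  P(Y=1) = 0 + 3/8 + 0 = 3/8
  P(Y=2) = 0 + 0 + 1/2 = 1/2

H(X) = -[(1/8)·log₂(1/8) + (3/8)·log₂(3/8) + (1/2)·log₂(1/2)]
  = 0.3750 + 0.5306 + 0.5000
  = 1.4056 bits
H(Y) = -[(1/8)·log₂(1/8) + (3/8)·log₂(3/8) + (1/2)·log₂(1/2)]
  = 0.3750 + 0.5306 + 0.5000
  = 1.4056 bits
H(X,Y) = -[(1/8)·log₂(1/8) + (3/8)·log₂(3/8) + (1/2)·log₂(1/2)]
  = 0.3750 + 0.5306 + 0.5000
  = 1.4056 bits

I(X;Y) = H(X) + H(Y) - H(X,Y)
  = 1.4056 + 1.4056 - 1.4056
  = 1.4056 bits

Distribution 2 (A, B):
Marginal P(A) (row sums):
  P(A=0) = 11/24 + 0 = 11/24
  P(A=1) = 0 + 13/24 = 13/24
Marginal P(B) (column sums):
  P(B=0) = 11/24 + 0 = 11/24
  P(B=1) = 0 + 13/24 = 13/24

H(A) = -[(11/24)·log₂(11/24) + (13/24)·log₂(13/24)]
  = 0.5159 + 0.4791
  = 0.9950 bits
H(B) = -[(11/24)·log₂(11/24) + (13/24)·log₂(13/24)]
  = 0.5159 + 0.4791
  = 0.9950 bits
H(A,B) = -[(11/24)·log₂(11/24) + (13/24)·log₂(13/24)]
  = 0.5159 + 0.4791
  = 0.9950 bits

I(A;B) = H(A) + H(B) - H(A,B)
  = 0.9950 + 0.9950 - 0.9950
  = 0.9950 bits

I(X;Y) = 1.4056 bits > I(A;B) = 0.9950 bits, so (X, Y) has the higher mutual information (stronger dependence).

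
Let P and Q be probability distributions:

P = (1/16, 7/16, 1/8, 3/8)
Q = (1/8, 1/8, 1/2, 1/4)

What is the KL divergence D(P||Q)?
D(P||Q) = Σ P(i) log₂(P(i)/Q(i))
  i=0: (1/16) × log₂((1/16)/(1/8)) = (1/16) × log₂(1/2) = -0.0625
  i=1: (7/16) × log₂((7/16)/(1/8)) = (7/16) × log₂(7/2) = 0.7907
  i=2: (1/8) × log₂((1/8)/(1/2)) = (1/8) × log₂(1/4) = -0.2500
  i=3: (3/8) × log₂((3/8)/(1/4)) = (3/8) × log₂(3/2) = 0.2194
D(P||Q) = -0.0625 + 0.7907 - 0.2500 + 0.2194
  = 0.6976 bits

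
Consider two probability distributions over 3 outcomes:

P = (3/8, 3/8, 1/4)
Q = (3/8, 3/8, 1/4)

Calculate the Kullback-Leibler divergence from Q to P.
D(P||Q) = Σ P(i) log₂(P(i)/Q(i))
  i=0: (3/8) × log₂((3/8)/(3/8)) = (3/8) × log₂(1) = 0.0000
  i=1: (3/8) × log₂((3/8)/(3/8)) = (3/8) × log₂(1) = 0.0000
  i=2: (1/4) × log₂((1/4)/(1/4)) = (1/4) × log₂(1) = 0.0000
D(P||Q) = 0.0000 + 0.0000 + 0.0000
  = 0.0000 bits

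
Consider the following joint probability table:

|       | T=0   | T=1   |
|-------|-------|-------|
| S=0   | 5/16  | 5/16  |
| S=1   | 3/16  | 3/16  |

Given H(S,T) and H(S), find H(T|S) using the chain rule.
From the chain rule: H(S,T) = H(S) + H(T|S)
Therefore: H(T|S) = H(S,T) - H(S)

H(S,T) = -[(5/16)·log₂(5/16) + (5/16)·log₂(5/16) + (3/16)·log₂(3/16) + (3/16)·log₂(3/16)]
  = 0.5244 + 0.5244 + 0.4528 + 0.4528
  = 1.9544 bits
Marginal P(S) (row sums):
  P(S=0) = 5/16 + 5/16 = 5/8
  P(S=1) = 3/16 + 3/16 = 3/8
H(S) = -[(5/8)·log₂(5/8) + (3/8)·log₂(3/8)]
  = 0.4238 + 0.5306
  = 0.9544 bits

H(T|S) = 1.9544 - 0.9544 = 1.0000 bits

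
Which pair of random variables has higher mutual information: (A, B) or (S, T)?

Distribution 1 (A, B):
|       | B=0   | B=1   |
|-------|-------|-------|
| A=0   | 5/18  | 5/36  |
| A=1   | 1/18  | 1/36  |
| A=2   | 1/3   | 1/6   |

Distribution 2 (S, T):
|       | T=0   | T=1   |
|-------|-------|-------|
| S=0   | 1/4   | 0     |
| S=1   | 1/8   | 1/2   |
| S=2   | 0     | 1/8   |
Distribution 1 (A, B):
Marginal P(A) (row sums):
  P(A=0) = 5/18 + 5/36 = 5/12
  P(A=1) = 1/18 + 1/36 = 1/12
  P(A=2) = 1/3 + 1/6 = 1/2
Marginal P(B) (column sums):
  P(B=0) = 5/18 + 1/18 + 1/3 = 2/3
  P(B=1) = 5/36 + 1/36 + 1/6 = 1/3

H(A) = -[(5/12)·log₂(5/12) + (1/12)·log₂(1/12) + (1/2)·log₂(1/2)]
  = 0.5263 + 0.2987 + 0.5000
  = 1.3250 bits
H(B) = -[(2/3)·log₂(2/3) + (1/3)·log₂(1/3)]
  = 0.3900 + 0.5283
  = 0.9183 bits
H(A,B) = -[(5/18)·log₂(5/18) + (5/36)·log₂(5/36) + (1/18)·log₂(1/18) + (1/36)·log₂(1/36) + (1/3)·log₂(1/3) + (1/6)·log₂(1/6)]
  = 0.5133 + 0.3956 + 0.2317 + 0.1436 + 0.5283 + 0.4308
  = 2.2433 bits

I(A;B) = H(A) + H(B) - H(A,B)
  = 1.3250 + 0.9183 - 2.2433
  = 0.0000 bits

Distribution 2 (S, T):
Marginal P(S) (row sums):
  P(S=0) = 1/4 + 0 = 1/4
  P(S=1) = 1/8 + 1/2 = 5/8
  P(S=2) = 0 + 1/8 = 1/8
Marginal P(T) (column sums):
  P(T=0) = 1/4 + 1/8 + 0 = 3/8
  P(T=1) = 0 + 1/2 + 1/8 = 5/8

H(S) = -[(1/4)·log₂(1/4) + (5/8)·log₂(5/8) + (1/8)·log₂(1/8)]
  = 0.5000 + 0.4238 + 0.3750
  = 1.2988 bits
H(T) = -[(3/8)·log₂(3/8) + (5/8)·log₂(5/8)]
  = 0.5306 + 0.4238
  = 0.9544 bits
H(S,T) = -[(1/4)·log₂(1/4) + (1/8)·log₂(1/8) + (1/2)·log₂(1/2) + (1/8)·log₂(1/8)]
  = 0.5000 + 0.3750 + 0.5000 + 0.3750
  = 1.7500 bits

I(S;T) = H(S) + H(T) - H(S,T)
  = 1.2988 + 0.9544 - 1.7500
  = 0.5032 bits

I(S;T) = 0.5032 bits > I(A;B) = 0.0000 bits, so (S, T) has the higher mutual information (stronger dependence).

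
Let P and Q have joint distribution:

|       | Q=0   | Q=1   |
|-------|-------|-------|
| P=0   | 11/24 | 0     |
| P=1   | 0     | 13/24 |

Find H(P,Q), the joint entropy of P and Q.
H(P,Q) = -Σ P(P,Q) log₂ P(P,Q), summed over the non-zero cells:
H(P,Q) = -[(11/24)·log₂(11/24) + (13/24)·log₂(13/24)]
  = 0.5159 + 0.4791
  = 0.9950 bits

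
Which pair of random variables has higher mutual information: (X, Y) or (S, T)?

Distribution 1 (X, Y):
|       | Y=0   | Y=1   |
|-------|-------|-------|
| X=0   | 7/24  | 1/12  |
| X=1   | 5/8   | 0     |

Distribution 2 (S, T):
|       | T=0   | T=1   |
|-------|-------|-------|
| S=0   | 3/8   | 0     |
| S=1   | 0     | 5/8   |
Distribution 1 (X, Y):
Marginal P(X) (row sums):
  P(X=0) = 7/24 + 1/12 = 3/8
  P(X=1) = 5/8 + 0 = 5/8
Marginal P(Y) (column sums):
  P(Y=0) = 7/24 + 5/8 = 11/12
  P(Y=1) = 1/12 + 0 = 1/12

H(X) = -[(3/8)·log₂(3/8) + (5/8)·log₂(5/8)]
  = 0.5306 + 0.4238
  = 0.9544 bits
H(Y) = -[(11/12)·log₂(11/12) + (1/12)·log₂(1/12)]
  = 0.1151 + 0.2987
  = 0.4138 bits
H(X,Y) = -[(7/24)·log₂(7/24) + (1/12)·log₂(1/12) + (5/8)·log₂(5/8)]
  = 0.5185 + 0.2987 + 0.4238
  = 1.2410 bits

I(X;Y) = H(X) + H(Y) - H(X,Y)
  = 0.9544 + 0.4138 - 1.2410
  = 0.1272 bits

Distribution 2 (S, T):
Marginal P(S) (row sums):
  P(S=0) = 3/8 + 0 = 3/8
  P(S=1) = 0 + 5/8 = 5/8
Marginal P(T) (column sums):
  P(T=0) = 3/8 + 0 = 3/8
  P(T=1) = 0 + 5/8 = 5/8

H(S) = -[(3/8)·log₂(3/8) + (5/8)·log₂(5/8)]
  = 0.5306 + 0.4238
  = 0.9544 bits
H(T) = -[(3/8)·log₂(3/8) + (5/8)·log₂(5/8)]
  = 0.5306 + 0.4238
  = 0.9544 bits
H(S,T) = -[(3/8)·log₂(3/8) + (5/8)·log₂(5/8)]
  = 0.5306 + 0.4238
  = 0.9544 bits

I(S;T) = H(S) + H(T) - H(S,T)
  = 0.9544 + 0.9544 - 0.9544
  = 0.9544 bits

I(S;T) = 0.9544 bits > I(X;Y) = 0.1272 bits, so (S, T) has the higher mutual information (stronger dependence).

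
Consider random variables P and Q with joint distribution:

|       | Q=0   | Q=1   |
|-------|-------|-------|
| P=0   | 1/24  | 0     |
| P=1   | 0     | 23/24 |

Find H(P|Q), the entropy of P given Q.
Marginal P(Q) (column sums):
  P(Q=0) = 1/24 + 0 = 1/24
  P(Q=1) = 0 + 23/24 = 23/24

H(P|Q) = -Σ P(P,Q)·log₂ P(P|Q), where P(P|Q) = P(P,Q) / P(Q)
  (cells with P(P,Q) = 0 contribute 0)
  (P=0,Q=0): P(P|Q) = (1/24)/(1/24) = 1;  -(1/24)·log₂(1) = 0.0000
  (P=1,Q=1): P(P|Q) = (23/24)/(23/24) = 1;  -(23/24)·log₂(1) = 0.0000
H(P|Q) = 0.0000 + 0.0000
  = 0.0000 bits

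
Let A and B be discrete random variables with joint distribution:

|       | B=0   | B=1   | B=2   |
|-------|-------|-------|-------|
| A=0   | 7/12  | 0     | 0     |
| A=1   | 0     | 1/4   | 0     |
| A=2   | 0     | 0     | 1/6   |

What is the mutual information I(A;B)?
Marginal P(A) (row sums):
  P(A=0) = 7/12 + 0 + 0 = 7/12
  P(A=1) = 0 + 1/4 + 0 = 1/4
  P(A=2) = 0 + 0 + 1/6 = 1/6
Marginal P(B) (column sums):
  P(B=0) = 7/12 + 0 + 0 = 7/12
  P(B=1) = 0 + 1/4 + 0 = 1/4
  P(B=2) = 0 + 0 + 1/6 = 1/6

H(A) = -[(7/12)·log₂(7/12) + (1/4)·log₂(1/4) + (1/6)·log₂(1/6)]
  = 0.4536 + 0.5000 + 0.4308
  = 1.3844 bits
H(B) = -[(7/12)·log₂(7/12) + (1/4)·log₂(1/4) + (1/6)·log₂(1/6)]
  = 0.4536 + 0.5000 + 0.4308
  = 1.3844 bits
H(A,B) = -[(7/12)·log₂(7/12) + (1/4)·log₂(1/4) + (1/6)·log₂(1/6)]
  = 0.4536 + 0.5000 + 0.4308
  = 1.3844 bits

I(A;B) = H(A) + H(B) - H(A,B)
  = 1.3844 + 1.3844 - 1.3844
  = 1.3844 bits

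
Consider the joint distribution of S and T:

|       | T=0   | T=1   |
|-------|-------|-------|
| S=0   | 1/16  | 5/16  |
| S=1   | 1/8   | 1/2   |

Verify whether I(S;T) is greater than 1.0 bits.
Marginal P(S) (row sums):
  P(S=0) = 1/16 + 5/16 = 3/8
  P(S=1) = 1/8 + 1/2 = 5/8
Marginal P(T) (column sums):
  P(T=0) = 1/16 + 1/8 = 3/16
  P(T=1) = 5/16 + 1/2 = 13/16

H(S) = -[(3/8)·log₂(3/8) + (5/8)·log₂(5/8)]
  = 0.5306 + 0.4238
  = 0.9544 bits
H(T) = -[(3/16)·log₂(3/16) + (13/16)·log₂(13/16)]
  = 0.4528 + 0.2434
  = 0.6962 bits
H(S,T) = -[(1/16)·log₂(1/16) + (5/16)·log₂(5/16) + (1/8)·log₂(1/8) + (1/2)·log₂(1/2)]
  = 0.2500 + 0.5244 + 0.3750 + 0.5000
  = 1.6494 bits

I(S;T) = H(S) + H(T) - H(S,T)
  = 0.9544 + 0.6962 - 1.6494
  = 0.0012 bits

No. I(S;T) = 0.0012 bits, which is ≤ 1.0 bits.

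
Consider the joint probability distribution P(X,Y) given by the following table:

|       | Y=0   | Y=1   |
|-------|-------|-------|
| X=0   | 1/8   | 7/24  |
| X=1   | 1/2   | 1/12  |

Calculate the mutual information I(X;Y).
Marginal P(X) (row sums):
  P(X=0) = 1/8 + 7/24 = 5/12
  P(X=1) = 1/2 + 1/12 = 7/12
Marginal P(Y) (column sums):
  P(Y=0) = 1/8 + 1/2 = 5/8
  P(Y=1) = 7/24 + 1/12 = 3/8

H(X) = -[(5/12)·log₂(5/12) + (7/12)·log₂(7/12)]
  = 0.5263 + 0.4536
  = 0.9799 bits
H(Y) = -[(5/8)·log₂(5/8) + (3/8)·log₂(3/8)]
  = 0.4238 + 0.5306
  = 0.9544 bits
H(X,Y) = -[(1/8)·log₂(1/8) + (7/24)·log₂(7/24) + (1/2)·log₂(1/2) + (1/12)·log₂(1/12)]
  = 0.3750 + 0.5185 + 0.5000 + 0.2987
  = 1.6922 bits

I(X;Y) = H(X) + H(Y) - H(X,Y)
  = 0.9799 + 0.9544 - 1.6922
  = 0.2421 bits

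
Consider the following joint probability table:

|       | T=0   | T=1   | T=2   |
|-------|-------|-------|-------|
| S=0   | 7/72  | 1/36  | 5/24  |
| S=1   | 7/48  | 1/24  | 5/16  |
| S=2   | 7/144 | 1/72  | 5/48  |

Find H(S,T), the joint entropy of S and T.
H(S,T) = -Σ P(S,T) log₂ P(S,T), summed over the non-zero cells:
H(S,T) = -[(7/72)·log₂(7/72) + (1/36)·log₂(1/36) + (5/24)·log₂(5/24) + (7/48)·log₂(7/48) + (1/24)·log₂(1/24) + (5/16)·log₂(5/16) + (7/144)·log₂(7/144) + (1/72)·log₂(1/72) + (5/48)·log₂(5/48)]
  = 0.3269 + 0.1436 + 0.4715 + 0.4051 + 0.1910 + 0.5244 + 0.2121 + 0.0857 + 0.3399
  = 2.7002 bits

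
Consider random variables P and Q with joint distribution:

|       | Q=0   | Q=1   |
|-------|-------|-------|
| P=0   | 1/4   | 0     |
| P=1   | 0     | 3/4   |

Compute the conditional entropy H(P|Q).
Marginal P(Q) (column sums):
  P(Q=0) = 1/4 + 0 = 1/4
  P(Q=1) = 0 + 3/4 = 3/4

H(P|Q) = -Σ P(P,Q)·log₂ P(P|Q), where P(P|Q) = P(P,Q) / P(Q)
  (cells with P(P,Q) = 0 contribute 0)
  (P=0,Q=0): P(P|Q) = (1/4)/(1/4) = 1;  -(1/4)·log₂(1) = 0.0000
  (P=1,Q=1): P(P|Q) = (3/4)/(3/4) = 1;  -(3/4)·log₂(1) = 0.0000
H(P|Q) = 0.0000 + 0.0000
  = 0.0000 bits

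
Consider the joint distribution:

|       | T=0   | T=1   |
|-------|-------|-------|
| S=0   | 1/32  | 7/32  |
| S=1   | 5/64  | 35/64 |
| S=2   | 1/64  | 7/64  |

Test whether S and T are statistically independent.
Marginal P(S) (row sums):
  P(S=0) = 1/32 + 7/32 = 1/4
  P(S=1) = 5/64 + 35/64 = 5/8
  P(S=2) = 1/64 + 7/64 = 1/8
Marginal P(T) (column sums):
  P(T=0) = 1/32 + 5/64 + 1/64 = 1/8
  P(T=1) = 7/32 + 35/64 + 7/64 = 7/8

S and T are independent iff P(S=i,T=j) = P(S=i)·P(T=j) for every cell.
  P(S=0)·P(T=0) = 1/4 × 1/8 = 1/32 = P(S=0,T=0) ✓
  P(S=0)·P(T=1) = 1/4 × 7/8 = 7/32 = P(S=0,T=1) ✓
  P(S=1)·P(T=0) = 5/8 × 1/8 = 5/64 = P(S=1,T=0) ✓
  P(S=1)·P(T=1) = 5/8 × 7/8 = 35/64 = P(S=1,T=1) ✓
  P(S=2)·P(T=0) = 1/8 × 1/8 = 1/64 = P(S=2,T=0) ✓
  P(S=2)·P(T=1) = 1/8 × 7/8 = 7/64 = P(S=2,T=1) ✓

Yes, S and T are independent: every cell factors, so I(S;T) = 0 bits.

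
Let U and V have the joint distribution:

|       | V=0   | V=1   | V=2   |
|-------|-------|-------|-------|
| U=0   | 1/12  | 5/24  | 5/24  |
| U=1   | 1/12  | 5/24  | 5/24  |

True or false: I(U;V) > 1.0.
Marginal P(U) (row sums):
  P(U=0) = 1/12 + 5/24 + 5/24 = 1/2
  P(U=1) = 1/12 + 5/24 + 5/24 = 1/2
Marginal P(V) (column sums):
  P(V=0) = 1/12 + 1/12 = 1/6
  P(V=1) = 5/24 + 5/24 = 5/12
  P(V=2) = 5/24 + 5/24 = 5/12

H(U) = -[(1/2)·log₂(1/2) + (1/2)·log₂(1/2)]
  = 0.5000 + 0.5000
  = 1.0000 bits
H(V) = -[(1/6)·log₂(1/6) + (5/12)·log₂(5/12) + (5/12)·log₂(5/12)]
  = 0.4308 + 0.5263 + 0.5263
  = 1.4834 bits
H(U,V) = -[(1/12)·log₂(1/12) + (5/24)·log₂(5/24) + (5/24)·log₂(5/24) + (1/12)·log₂(1/12) + (5/24)·log₂(5/24) + (5/24)·log₂(5/24)]
  = 0.2987 + 0.4715 + 0.4715 + 0.2987 + 0.4715 + 0.4715
  = 2.4834 bits

I(U;V) = H(U) + H(V) - H(U,V)
  = 1.0000 + 1.4834 - 2.4834
  = 0.0000 bits

False. I(U;V) = 0.0000 bits, which is ≤ 1.0 bits.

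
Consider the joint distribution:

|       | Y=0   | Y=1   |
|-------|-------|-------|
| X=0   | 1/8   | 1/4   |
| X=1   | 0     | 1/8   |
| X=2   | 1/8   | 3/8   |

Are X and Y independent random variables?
Marginal P(X) (row sums):
  P(X=0) = 1/8 + 1/4 = 3/8
  P(X=1) = 0 + 1/8 = 1/8
  P(X=2) = 1/8 + 3/8 = 1/2
Marginal P(Y) (column sums):
  P(Y=0) = 1/8 + 0 + 1/8 = 1/4
  P(Y=1) = 1/4 + 1/8 + 3/8 = 3/4

X and Y are independent iff P(X=i,Y=j) = P(X=i)·P(Y=j) for every cell.
  P(X=0)·P(Y=0) = 3/8 × 1/4 = 3/32, but P(X=0,Y=0) = 1/8 ✗

No, X and Y are not independent. Quantitatively, I(X;Y) > 0:

H(X) = -[(3/8)·log₂(3/8) + (1/8)·log₂(1/8) + (1/2)·log₂(1/2)]
  = 0.5306 + 0.3750 + 0.5000
  = 1.4056 bits
H(Y) = -[(1/4)·log₂(1/4) + (3/4)·log₂(3/4)]
  = 0.5000 + 0.3113
  = 0.8113 bits
H(X,Y) = -[(1/8)·log₂(1/8) + (1/4)·log₂(1/4) + (1/8)·log₂(1/8) + (1/8)·log₂(1/8) + (3/8)·log₂(3/8)]
  = 0.3750 + 0.5000 + 0.3750 + 0.3750 + 0.5306
  = 2.1556 bits
I(X;Y) = H(X) + H(Y) - H(X,Y) = 1.4056 + 0.8113 - 2.1556 = 0.0613 bits > 0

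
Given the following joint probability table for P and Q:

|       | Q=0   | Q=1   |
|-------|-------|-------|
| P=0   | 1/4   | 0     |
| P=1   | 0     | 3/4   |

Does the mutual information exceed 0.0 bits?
Marginal P(P) (row sums):
  P(P=0) = 1/4 + 0 = 1/4
  P(P=1) = 0 + 3/4 = 3/4
Marginal P(Q) (column sums):
  P(Q=0) = 1/4 + 0 = 1/4
  P(Q=1) = 0 + 3/4 = 3/4

H(P) = -[(1/4)·log₂(1/4) + (3/4)·log₂(3/4)]
  = 0.5000 + 0.3113
  = 0.8113 bits
H(Q) = -[(1/4)·log₂(1/4) + (3/4)·log₂(3/4)]
  = 0.5000 + 0.3113
  = 0.8113 bits
H(P,Q) = -[(1/4)·log₂(1/4) + (3/4)·log₂(3/4)]
  = 0.5000 + 0.3113
  = 0.8113 bits

I(P;Q) = H(P) + H(Q) - H(P,Q)
  = 0.8113 + 0.8113 - 0.8113
  = 0.8113 bits

Yes. I(P;Q) = 0.8113 bits, which is > 0.0 bits.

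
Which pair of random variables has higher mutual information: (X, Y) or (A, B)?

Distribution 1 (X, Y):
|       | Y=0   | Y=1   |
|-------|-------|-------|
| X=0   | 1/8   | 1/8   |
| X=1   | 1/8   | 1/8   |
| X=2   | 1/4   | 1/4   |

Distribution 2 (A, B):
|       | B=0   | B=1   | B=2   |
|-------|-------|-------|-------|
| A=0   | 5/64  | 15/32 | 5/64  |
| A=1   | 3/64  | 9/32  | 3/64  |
Distribution 1 (X, Y):
Marginal P(X) (row sums):
  P(X=0) = 1/8 + 1/8 = 1/4
  P(X=1) = 1/8 + 1/8 = 1/4
  P(X=2) = 1/4 + 1/4 = 1/2
Marginal P(Y) (column sums):
  P(Y=0) = 1/8 + 1/8 + 1/4 = 1/2
  P(Y=1) = 1/8 + 1/8 + 1/4 = 1/2

H(X) = -[(1/4)·log₂(1/4) + (1/4)·log₂(1/4) + (1/2)·log₂(1/2)]
  = 0.5000 + 0.5000 + 0.5000
  = 1.5000 bits
H(Y) = -[(1/2)·log₂(1/2) + (1/2)·log₂(1/2)]
  = 0.5000 + 0.5000
  = 1.0000 bits
H(X,Y) = -[(1/8)·log₂(1/8) + (1/8)·log₂(1/8) + (1/8)·log₂(1/8) + (1/8)·log₂(1/8) + (1/4)·log₂(1/4) + (1/4)·log₂(1/4)]
  = 0.3750 + 0.3750 + 0.3750 + 0.3750 + 0.5000 + 0.5000
  = 2.5000 bits

I(X;Y) = H(X) + H(Y) - H(X,Y)
  = 1.5000 + 1.0000 - 2.5000
  = 0.0000 bits

Distribution 2 (A, B):
Marginal P(A) (row sums):
  P(A=0) = 5/64 + 15/32 + 5/64 = 5/8
  P(A=1) = 3/64 + 9/32 + 3/64 = 3/8
Marginal P(B) (column sums):
  P(B=0) = 5/64 + 3/64 = 1/8
  P(B=1) = 15/32 + 9/32 = 3/4
  P(B=2) = 5/64 + 3/64 = 1/8

H(A) = -[(5/8)·log₂(5/8) + (3/8)·log₂(3/8)]
  = 0.4238 + 0.5306
  = 0.9544 bits
H(B) = -[(1/8)·log₂(1/8) + (3/4)·log₂(3/4) + (1/8)·log₂(1/8)]
  = 0.3750 + 0.3113 + 0.3750
  = 1.0613 bits
H(A,B) = -[(5/64)·log₂(5/64) + (15/32)·log₂(15/32) + (5/64)·log₂(5/64) + (3/64)·log₂(3/64) + (9/32)·log₂(9/32) + (3/64)·log₂(3/64)]
  = 0.2873 + 0.5124 + 0.2873 + 0.2070 + 0.5147 + 0.2070
  = 2.0157 bits

I(A;B) = H(A) + H(B) - H(A,B)
  = 0.9544 + 1.0613 - 2.0157
  = 0.0000 bits

Both joint tables factor as the product of their marginals, so I(X;Y) = I(A;B) = 0 bits: neither is larger (both pairs are independent).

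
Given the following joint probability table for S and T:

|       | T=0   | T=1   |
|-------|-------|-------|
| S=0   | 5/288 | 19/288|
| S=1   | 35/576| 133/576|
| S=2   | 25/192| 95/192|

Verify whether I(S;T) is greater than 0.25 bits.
Marginal P(S) (row sums):
  P(S=0) = 5/288 + 19/288 = 1/12
  P(S=1) = 35/576 + 133/576 = 7/24
  P(S=2) = 25/192 + 95/192 = 5/8
Marginal P(T) (column sums):
  P(T=0) = 5/288 + 35/576 + 25/192 = 5/24
  P(T=1) = 19/288 + 133/576 + 95/192 = 19/24

H(S) = -[(1/12)·log₂(1/12) + (7/24)·log₂(7/24) + (5/8)·log₂(5/8)]
  = 0.2987 + 0.5185 + 0.4238
  = 1.2410 bits
H(T) = -[(5/24)·log₂(5/24) + (19/24)·log₂(19/24)]
  = 0.4715 + 0.2668
  = 0.7383 bits
H(S,T) = -[(5/288)·log₂(5/288) + (19/288)·log₂(19/288) + (35/576)·log₂(35/576) + (133/576)·log₂(133/576) + (25/192)·log₂(25/192) + (95/192)·log₂(95/192)]
  = 0.1015 + 0.2587 + 0.2455 + 0.4883 + 0.3830 + 0.5023
  = 1.9793 bits

I(S;T) = H(S) + H(T) - H(S,T)
  = 1.2410 + 0.7383 - 1.9793
  = 0.0000 bits

No. I(S;T) = 0.0000 bits, which is ≤ 0.25 bits.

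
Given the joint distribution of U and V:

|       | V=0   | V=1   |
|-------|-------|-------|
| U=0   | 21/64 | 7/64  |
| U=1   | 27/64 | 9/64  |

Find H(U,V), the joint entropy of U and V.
H(U,V) = -Σ P(U,V) log₂ P(U,V), summed over the non-zero cells:
H(U,V) = -[(21/64)·log₂(21/64) + (7/64)·log₂(7/64) + (27/64)·log₂(27/64) + (9/64)·log₂(9/64)]
  = 0.5275 + 0.3492 + 0.5253 + 0.3980
  = 1.8000 bits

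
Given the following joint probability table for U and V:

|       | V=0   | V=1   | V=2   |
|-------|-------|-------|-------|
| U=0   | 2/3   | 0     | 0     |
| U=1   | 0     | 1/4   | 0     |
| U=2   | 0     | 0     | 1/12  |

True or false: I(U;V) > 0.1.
Marginal P(U) (row sums):
  P(U=0) = 2/3 + 0 + 0 = 2/3
  P(U=1) = 0 + 1/4 + 0 = 1/4
  P(U=2) = 0 + 0 + 1/12 = 1/12
Marginal P(V) (column sums):
  P(V=0) = 2/3 + 0 + 0 = 2/3
  P(V=1) = 0 + 1/4 + 0 = 1/4
  P(V=2) = 0 + 0 + 1/12 = 1/12

H(U) = -[(2/3)·log₂(2/3) + (1/4)·log₂(1/4) + (1/12)·log₂(1/12)]
  = 0.3900 + 0.5000 + 0.2987
  = 1.1887 bits
H(V) = -[(2/3)·log₂(2/3) + (1/4)·log₂(1/4) + (1/12)·log₂(1/12)]
  = 0.3900 + 0.5000 + 0.2987
  = 1.1887 bits
H(U,V) = -[(2/3)·log₂(2/3) + (1/4)·log₂(1/4) + (1/12)·log₂(1/12)]
  = 0.3900 + 0.5000 + 0.2987
  = 1.1887 bits

I(U;V) = H(U) + H(V) - H(U,V)
  = 1.1887 + 1.1887 - 1.1887
  = 1.1887 bits

True. I(U;V) = 1.1887 bits, which is > 0.1 bits.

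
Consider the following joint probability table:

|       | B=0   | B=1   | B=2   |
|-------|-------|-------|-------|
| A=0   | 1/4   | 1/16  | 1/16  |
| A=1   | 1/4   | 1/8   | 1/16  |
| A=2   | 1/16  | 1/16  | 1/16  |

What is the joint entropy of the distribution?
H(A,B) = -Σ P(A,B) log₂ P(A,B), summed over the non-zero cells:
H(A,B) = -[(1/4)·log₂(1/4) + (1/16)·log₂(1/16) + (1/16)·log₂(1/16) + (1/4)·log₂(1/4) + (1/8)·log₂(1/8) + (1/16)·log₂(1/16) + (1/16)·log₂(1/16) + (1/16)·log₂(1/16) + (1/16)·log₂(1/16)]
  = 0.5000 + 0.2500 + 0.2500 + 0.5000 + 0.3750 + 0.2500 + 0.2500 + 0.2500 + 0.2500
  = 2.8750 bits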